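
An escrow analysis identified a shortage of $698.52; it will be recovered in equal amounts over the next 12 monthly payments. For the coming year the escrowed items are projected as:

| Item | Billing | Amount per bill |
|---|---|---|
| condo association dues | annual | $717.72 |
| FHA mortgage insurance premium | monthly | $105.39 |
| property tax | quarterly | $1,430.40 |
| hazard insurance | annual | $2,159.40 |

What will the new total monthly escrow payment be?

$880.16

Condo association dues: $717.72
FHA mortgage insurance premium: $105.39 × 12 = $1,264.68
Property tax: $1,430.40 × 4 = $5,721.60
Hazard insurance: $2,159.40
Annual escrow total = $717.72 + $1,264.68 + $5,721.60 + $2,159.40 = $9,863.40
Per month = $9,863.40 ÷ 12 = $821.95
Shortage spread = $698.52 ÷ 12 = $58.21/mo
Adjusted monthly = $821.95 + $58.21 = $880.16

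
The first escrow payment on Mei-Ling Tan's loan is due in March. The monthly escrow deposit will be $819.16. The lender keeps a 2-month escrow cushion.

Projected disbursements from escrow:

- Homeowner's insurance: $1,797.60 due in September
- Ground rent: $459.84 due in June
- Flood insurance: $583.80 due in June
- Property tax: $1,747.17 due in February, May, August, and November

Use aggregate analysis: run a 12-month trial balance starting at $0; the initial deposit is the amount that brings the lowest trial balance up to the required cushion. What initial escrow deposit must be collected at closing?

$2,348.63

Cushion = 2 × $819.16 = $1,638.32
Trial balance (start $0, +$819.16 each month, − disbursements):
  Mar: +$819.16 → $819.16
  Apr: +$819.16 → $1,638.32
  May: +$819.16 − $1,747.17 → $710.31
  Jun: +$819.16 − $1,043.64 → $485.83
  Jul: +$819.16 → $1,304.99
  Aug: +$819.16 − $1,747.17 → $376.98
  Sep: +$819.16 − $1,797.60 → -$601.46
  Oct: +$819.16 → $217.70
  Nov: +$819.16 − $1,747.17 → -$710.31
  Dec: +$819.16 → $108.85
  Jan: +$819.16 → $928.01
  Feb: +$819.16 − $1,747.17 → $0.00
Lowest trial balance = -$710.31 (Nov)
Initial deposit = cushion − low point = $1,638.32 − (-$710.31) = $2,348.63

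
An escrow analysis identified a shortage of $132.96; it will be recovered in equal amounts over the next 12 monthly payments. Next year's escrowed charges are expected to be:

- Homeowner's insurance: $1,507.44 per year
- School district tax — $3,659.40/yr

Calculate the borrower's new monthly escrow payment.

$441.65

Homeowner's insurance: $1,507.44/yr
School district tax: $3,659.40/yr
Combined annual = $1,507.44 + $3,659.40 = $5,166.84
Monthly escrow = $5,166.84 ÷ 12 = $430.57
Shortage per month = $132.96 / 12 = $11.08
Adjusted monthly = $430.57 + $11.08 = $441.65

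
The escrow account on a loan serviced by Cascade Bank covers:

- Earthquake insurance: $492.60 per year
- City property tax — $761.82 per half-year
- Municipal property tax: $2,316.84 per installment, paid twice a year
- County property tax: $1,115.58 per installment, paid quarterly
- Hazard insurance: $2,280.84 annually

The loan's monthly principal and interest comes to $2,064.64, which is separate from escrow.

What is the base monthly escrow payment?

Earthquake insurance = $492.60 per year
City property tax = $761.82 × 2 = $1,523.64 per year
Municipal property tax = $2,316.84 × 2 = $4,633.68 per year
County property tax = $1,115.58 × 4 = $4,462.32 per year
Hazard insurance = $2,280.84 per year
Combined annual = $492.60 + $1,523.64 + $4,633.68 + $4,462.32 + $2,280.84 = $13,393.08
Monthly = $13,393.08 / 12 = $1,116.09

$1,116.09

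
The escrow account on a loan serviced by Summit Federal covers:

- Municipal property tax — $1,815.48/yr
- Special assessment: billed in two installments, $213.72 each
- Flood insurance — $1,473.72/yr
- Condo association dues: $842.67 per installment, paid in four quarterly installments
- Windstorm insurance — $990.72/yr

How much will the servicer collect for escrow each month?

Municipal property tax = $1,815.48/yr
Special assessment = $213.72 × 2 = $427.44/yr
Flood insurance = $1,473.72/yr
Condo association dues = $842.67 × 4 = $3,370.68/yr
Windstorm insurance = $990.72/yr
Yearly total = $1,815.48 + $427.44 + $1,473.72 + $3,370.68 + $990.72 = $8,078.04
Base monthly escrow = $8,078.04 ÷ 12 = $673.17

$673.17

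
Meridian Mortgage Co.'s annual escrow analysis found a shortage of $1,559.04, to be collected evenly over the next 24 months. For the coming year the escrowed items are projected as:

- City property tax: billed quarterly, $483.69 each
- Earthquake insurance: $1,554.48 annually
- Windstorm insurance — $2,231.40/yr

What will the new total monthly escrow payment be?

$541.68

City property tax: $483.69 × 4 = $1,934.76 annually
Earthquake insurance: $1,554.48 annually
Windstorm insurance: $2,231.40 annually
Total per year = $1,934.76 + $1,554.48 + $2,231.40 = $5,720.64
Per month = $5,720.64 / 12 = $476.72
Monthly shortage recovery: $1,559.04 ÷ 24 = $64.96
Adjusted monthly = $476.72 + $64.96 = $541.68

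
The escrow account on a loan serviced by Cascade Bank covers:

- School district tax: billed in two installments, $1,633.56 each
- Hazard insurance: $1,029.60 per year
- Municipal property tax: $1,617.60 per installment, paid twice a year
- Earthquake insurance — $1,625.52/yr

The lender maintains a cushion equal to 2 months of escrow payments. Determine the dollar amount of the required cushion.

$1,526.24

School district tax — $1,633.56 × 2 = $3,267.12 per year
Hazard insurance — $1,029.60 per year
Municipal property tax — $1,617.60 × 2 = $3,235.20 per year
Earthquake insurance — $1,625.52 per year
Combined annual = $9,157.44
Monthly escrow = $9,157.44 / 12 = $763.12
Reserve = 2 × $763.12 = $1,526.24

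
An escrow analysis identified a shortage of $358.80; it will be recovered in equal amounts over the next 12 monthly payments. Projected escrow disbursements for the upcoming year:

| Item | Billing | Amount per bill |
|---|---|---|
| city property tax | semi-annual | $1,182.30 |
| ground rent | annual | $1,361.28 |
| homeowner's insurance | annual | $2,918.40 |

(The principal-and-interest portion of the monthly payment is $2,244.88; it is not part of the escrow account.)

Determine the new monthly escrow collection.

$583.59

City property tax: $1,182.30 × 2 = $2,364.60 annually
Ground rent: $1,361.28 annually
Homeowner's insurance: $2,918.40 annually
Combined annual = $2,364.60 + $1,361.28 + $2,918.40 = $6,644.28
Monthly = $6,644.28 / 12 = $553.69
Shortage per month = $358.80 ÷ 12 = $29.90
Adjusted monthly = $553.69 + $29.90 = $583.59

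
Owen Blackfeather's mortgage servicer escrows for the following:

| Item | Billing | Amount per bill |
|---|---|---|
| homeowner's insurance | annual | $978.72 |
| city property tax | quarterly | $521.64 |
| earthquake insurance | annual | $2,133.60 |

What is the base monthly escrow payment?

$433.24

Homeowner's insurance: $978.72 annually
City property tax: $521.64 × 4 = $2,086.56 annually
Earthquake insurance: $2,133.60 annually
Yearly total = $978.72 + $2,086.56 + $2,133.60 = $5,198.88
Monthly escrow = $5,198.88 ÷ 12 = $433.24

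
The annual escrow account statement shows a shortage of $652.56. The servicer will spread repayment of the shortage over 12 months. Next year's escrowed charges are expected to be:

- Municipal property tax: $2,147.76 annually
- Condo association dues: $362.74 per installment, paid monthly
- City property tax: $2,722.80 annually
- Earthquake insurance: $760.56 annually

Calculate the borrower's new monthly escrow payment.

$886.38

Municipal property tax = $2,147.76 annually
Condo association dues = $362.74 × 12 = $4,352.88 annually
City property tax = $2,722.80 annually
Earthquake insurance = $760.56 annually
Yearly total = $9,984.00
Monthly = $9,984.00 / 12 = $832.00
Shortage spread = $652.56 / 12 = $54.38/mo
Adjusted monthly = $832.00 + $54.38 = $886.38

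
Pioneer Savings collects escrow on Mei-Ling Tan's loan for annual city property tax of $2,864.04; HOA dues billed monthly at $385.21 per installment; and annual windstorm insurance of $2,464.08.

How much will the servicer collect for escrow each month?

$829.22

City property tax — $2,864.04
HOA dues — $385.21 × 12 = $4,622.52
Windstorm insurance — $2,464.08
Yearly total = $9,950.64
Base monthly escrow = $9,950.64 / 12 = $829.22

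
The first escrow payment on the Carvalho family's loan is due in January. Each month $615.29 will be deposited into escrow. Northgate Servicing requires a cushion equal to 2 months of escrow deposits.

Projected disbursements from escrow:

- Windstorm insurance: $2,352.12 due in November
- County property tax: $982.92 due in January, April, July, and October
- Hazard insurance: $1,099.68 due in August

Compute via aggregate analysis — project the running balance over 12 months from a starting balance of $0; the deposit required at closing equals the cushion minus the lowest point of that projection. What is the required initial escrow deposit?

Cushion = 2 × $615.29 = $1,230.58
Trial balance (start $0, +$615.29 each month, − disbursements):
  Jan: +$615.29 − $982.92 → -$367.63
  Feb: +$615.29 → $247.66
  Mar: +$615.29 → $862.95
  Apr: +$615.29 − $982.92 → $495.32
  May: +$615.29 → $1,110.61
  Jun: +$615.29 → $1,725.90
  Jul: +$615.29 − $982.92 → $1,358.27
  Aug: +$615.29 − $1,099.68 → $873.88
  Sep: +$615.29 → $1,489.17
  Oct: +$615.29 − $982.92 → $1,121.54
  Nov: +$615.29 − $2,352.12 → -$615.29
  Dec: +$615.29 → $0.00
Lowest trial balance = -$615.29 (Nov)
Initial deposit = cushion − low point = $1,230.58 − (-$615.29) = $1,845.87

$1,845.87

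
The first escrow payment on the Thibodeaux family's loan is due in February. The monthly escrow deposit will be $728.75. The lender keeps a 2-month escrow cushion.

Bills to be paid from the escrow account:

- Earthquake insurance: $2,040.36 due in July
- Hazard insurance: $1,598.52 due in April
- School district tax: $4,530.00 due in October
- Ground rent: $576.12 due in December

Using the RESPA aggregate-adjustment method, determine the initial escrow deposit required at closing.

$3,067.63

Cushion = 2 × $728.75 = $1,457.50
Trial balance (start $0, +$728.75 each month, − disbursements):
  Feb: +$728.75 → $728.75
  Mar: +$728.75 → $1,457.50
  Apr: +$728.75 − $1,598.52 → $587.73
  May: +$728.75 → $1,316.48
  Jun: +$728.75 → $2,045.23
  Jul: +$728.75 − $2,040.36 → $733.62
  Aug: +$728.75 → $1,462.37
  Sep: +$728.75 → $2,191.12
  Oct: +$728.75 − $4,530.00 → -$1,610.13
  Nov: +$728.75 → -$881.38
  Dec: +$728.75 − $576.12 → -$728.75
  Jan: +$728.75 → $0.00
Lowest trial balance = -$1,610.13 (Oct)
Initial deposit = cushion − low point = $1,457.50 − (-$1,610.13) = $3,067.63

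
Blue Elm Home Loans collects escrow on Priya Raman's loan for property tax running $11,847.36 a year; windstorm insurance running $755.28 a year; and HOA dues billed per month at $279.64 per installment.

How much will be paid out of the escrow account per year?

Property tax: $11,847.36/yr
Windstorm insurance: $755.28/yr
HOA dues: $279.64 × 12 = $3,355.68/yr
Total per year = $11,847.36 + $755.28 + $3,355.68 = $15,958.32

$15,958.32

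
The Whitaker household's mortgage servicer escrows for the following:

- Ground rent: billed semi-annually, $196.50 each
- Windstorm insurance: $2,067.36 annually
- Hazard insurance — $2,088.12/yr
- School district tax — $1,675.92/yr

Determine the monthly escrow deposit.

Ground rent — $196.50 × 2 = $393.00 annually
Windstorm insurance — $2,067.36 annually
Hazard insurance — $2,088.12 annually
School district tax — $1,675.92 annually
Total annual escrow = $6,224.40
Base monthly escrow = $6,224.40 / 12 = $518.70

$518.70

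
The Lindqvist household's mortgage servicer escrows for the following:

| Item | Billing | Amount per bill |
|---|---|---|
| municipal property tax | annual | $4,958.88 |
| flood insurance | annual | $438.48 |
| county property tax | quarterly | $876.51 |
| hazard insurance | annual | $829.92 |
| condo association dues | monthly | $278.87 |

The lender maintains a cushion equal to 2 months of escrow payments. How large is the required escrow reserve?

$2,179.96

Municipal property tax = $4,958.88
Flood insurance = $438.48
County property tax = $876.51 × 4 = $3,506.04
Hazard insurance = $829.92
Condo association dues = $278.87 × 12 = $3,346.44
Total per year = $13,079.76
Base monthly escrow = $13,079.76 ÷ 12 = $1,089.98
Cushion = 2 × $1,089.98 = $2,179.96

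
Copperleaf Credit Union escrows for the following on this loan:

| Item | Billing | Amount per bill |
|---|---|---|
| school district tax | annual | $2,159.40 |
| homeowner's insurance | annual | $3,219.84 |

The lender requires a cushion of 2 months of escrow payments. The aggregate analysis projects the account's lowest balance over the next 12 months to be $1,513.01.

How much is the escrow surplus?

$616.47

School district tax — $2,159.40 annually
Homeowner's insurance — $3,219.84 annually
Total per year = $2,159.40 + $3,219.84 = $5,379.24
Per month = $5,379.24 ÷ 12 = $448.27
Required cushion = 2 × $448.27 = $896.54
Surplus = $1,513.01 − $896.54 = $616.47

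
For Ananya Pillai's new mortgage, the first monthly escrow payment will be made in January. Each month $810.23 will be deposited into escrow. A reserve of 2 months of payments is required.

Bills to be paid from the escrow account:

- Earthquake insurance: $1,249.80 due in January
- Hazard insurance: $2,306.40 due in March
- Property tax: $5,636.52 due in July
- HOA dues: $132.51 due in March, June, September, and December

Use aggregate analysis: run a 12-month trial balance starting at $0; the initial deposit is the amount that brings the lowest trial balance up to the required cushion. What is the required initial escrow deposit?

Cushion = 2 × $810.23 = $1,620.46
Trial balance (start $0, +$810.23 each month, − disbursements):
  Jan: +$810.23 − $1,249.80 → -$439.57
  Feb: +$810.23 → $370.66
  Mar: +$810.23 − $2,438.91 → -$1,258.02
  Apr: +$810.23 → -$447.79
  May: +$810.23 → $362.44
  Jun: +$810.23 − $132.51 → $1,040.16
  Jul: +$810.23 − $5,636.52 → -$3,786.13
  Aug: +$810.23 → -$2,975.90
  Sep: +$810.23 − $132.51 → -$2,298.18
  Oct: +$810.23 → -$1,487.95
  Nov: +$810.23 → -$677.72
  Dec: +$810.23 − $132.51 → $0.00
Lowest trial balance = -$3,786.13 (Jul)
Initial deposit = cushion − low point = $1,620.46 − (-$3,786.13) = $5,406.59

$5,406.59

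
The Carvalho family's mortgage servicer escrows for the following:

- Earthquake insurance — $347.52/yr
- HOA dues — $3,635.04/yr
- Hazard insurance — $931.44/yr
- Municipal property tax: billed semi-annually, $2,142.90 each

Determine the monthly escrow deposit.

$766.65

Earthquake insurance: $347.52
HOA dues: $3,635.04
Hazard insurance: $931.44
Municipal property tax: $2,142.90 × 2 = $4,285.80
Annual escrow total = $347.52 + $3,635.04 + $931.44 + $4,285.80 = $9,199.80
Base monthly escrow = $9,199.80 / 12 = $766.65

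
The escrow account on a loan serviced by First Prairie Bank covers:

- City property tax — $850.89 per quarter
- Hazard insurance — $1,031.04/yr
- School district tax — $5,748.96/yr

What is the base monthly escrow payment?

$848.63

City property tax = $850.89 × 4 = $3,403.56
Hazard insurance = $1,031.04
School district tax = $5,748.96
Yearly total = $3,403.56 + $1,031.04 + $5,748.96 = $10,183.56
Per month = $10,183.56 ÷ 12 = $848.63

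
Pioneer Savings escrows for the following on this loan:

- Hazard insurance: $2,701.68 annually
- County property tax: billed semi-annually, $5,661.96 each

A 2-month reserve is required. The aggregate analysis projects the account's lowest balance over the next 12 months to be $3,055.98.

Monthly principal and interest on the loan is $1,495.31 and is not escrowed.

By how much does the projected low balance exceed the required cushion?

$718.38

Hazard insurance: $2,701.68 annually
County property tax: $5,661.96 × 2 = $11,323.92 annually
Combined annual = $14,025.60
Monthly escrow = $14,025.60 / 12 = $1,168.80
Required cushion = 2 × $1,168.80 = $2,337.60
Excess over cushion: $3,055.98 − $2,337.60 = $718.38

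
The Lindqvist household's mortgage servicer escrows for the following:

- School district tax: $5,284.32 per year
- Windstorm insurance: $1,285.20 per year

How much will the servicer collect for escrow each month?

$547.46

School district tax — $5,284.32
Windstorm insurance — $1,285.20
Total annual escrow = $5,284.32 + $1,285.20 = $6,569.52
Monthly = $6,569.52 ÷ 12 = $547.46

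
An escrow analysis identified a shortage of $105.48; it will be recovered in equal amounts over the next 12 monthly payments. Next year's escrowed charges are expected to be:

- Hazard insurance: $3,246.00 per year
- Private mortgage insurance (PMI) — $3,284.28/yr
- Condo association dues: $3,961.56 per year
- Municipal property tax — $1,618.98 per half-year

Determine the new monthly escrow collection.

Hazard insurance — $3,246.00 per year
Private mortgage insurance (PMI) — $3,284.28 per year
Condo association dues — $3,961.56 per year
Municipal property tax — $1,618.98 × 2 = $3,237.96 per year
Total annual escrow = $3,246.00 + $3,284.28 + $3,961.56 + $3,237.96 = $13,729.80
Monthly = $13,729.80 ÷ 12 = $1,144.15
Shortage per month = $105.48 ÷ 12 = $8.79
Adjusted monthly = $1,144.15 + $8.79 = $1,152.94

$1,152.94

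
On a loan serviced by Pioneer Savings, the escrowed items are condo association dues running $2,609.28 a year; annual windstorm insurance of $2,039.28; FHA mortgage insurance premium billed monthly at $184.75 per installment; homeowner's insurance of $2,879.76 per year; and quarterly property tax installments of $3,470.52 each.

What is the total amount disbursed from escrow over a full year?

Condo association dues: $2,609.28 annually
Windstorm insurance: $2,039.28 annually
FHA mortgage insurance premium: $184.75 × 12 = $2,217.00 annually
Homeowner's insurance: $2,879.76 annually
Property tax: $3,470.52 × 4 = $13,882.08 annually
Combined annual = $23,627.40

$23,627.40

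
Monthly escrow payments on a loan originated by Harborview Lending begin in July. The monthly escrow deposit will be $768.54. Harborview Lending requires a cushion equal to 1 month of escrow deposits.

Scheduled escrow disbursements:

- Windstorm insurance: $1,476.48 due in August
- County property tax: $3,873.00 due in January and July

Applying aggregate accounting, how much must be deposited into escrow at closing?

$4,611.24

Cushion = 1 × $768.54 = $768.54
Trial balance (start $0, +$768.54 each month, − disbursements):
  Jul: +$768.54 − $3,873.00 → -$3,104.46
  Aug: +$768.54 − $1,476.48 → -$3,812.40
  Sep: +$768.54 → -$3,043.86
  Oct: +$768.54 → -$2,275.32
  Nov: +$768.54 → -$1,506.78
  Dec: +$768.54 → -$738.24
  Jan: +$768.54 − $3,873.00 → -$3,842.70
  Feb: +$768.54 → -$3,074.16
  Mar: +$768.54 → -$2,305.62
  Apr: +$768.54 → -$1,537.08
  May: +$768.54 → -$768.54
  Jun: +$768.54 → $0.00
Lowest trial balance = -$3,842.70 (Jan)
Initial deposit = cushion − low point = $768.54 − (-$3,842.70) = $4,611.24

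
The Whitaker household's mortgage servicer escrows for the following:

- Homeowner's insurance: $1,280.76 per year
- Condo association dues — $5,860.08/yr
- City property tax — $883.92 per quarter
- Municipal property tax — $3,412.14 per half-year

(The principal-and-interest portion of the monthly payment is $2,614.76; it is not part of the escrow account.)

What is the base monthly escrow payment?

$1,458.40

Homeowner's insurance — $1,280.76 annually
Condo association dues — $5,860.08 annually
City property tax — $883.92 × 4 = $3,535.68 annually
Municipal property tax — $3,412.14 × 2 = $6,824.28 annually
Total per year = $17,500.80
Monthly = $17,500.80 ÷ 12 = $1,458.40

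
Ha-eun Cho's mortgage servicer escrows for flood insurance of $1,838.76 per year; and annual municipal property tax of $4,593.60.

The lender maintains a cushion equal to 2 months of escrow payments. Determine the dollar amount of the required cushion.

$1,072.06

Flood insurance = $1,838.76/yr
Municipal property tax = $4,593.60/yr
Total per year = $1,838.76 + $4,593.60 = $6,432.36
Monthly = $6,432.36 ÷ 12 = $536.03
Reserve = 2 × $536.03 = $1,072.06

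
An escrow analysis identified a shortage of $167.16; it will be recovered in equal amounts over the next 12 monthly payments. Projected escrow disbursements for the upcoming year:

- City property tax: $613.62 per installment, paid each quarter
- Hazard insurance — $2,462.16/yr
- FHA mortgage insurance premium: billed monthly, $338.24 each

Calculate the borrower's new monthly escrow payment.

City property tax: $613.62 × 4 = $2,454.48/yr
Hazard insurance: $2,462.16/yr
FHA mortgage insurance premium: $338.24 × 12 = $4,058.88/yr
Annual escrow total = $8,975.52
Monthly = $8,975.52 ÷ 12 = $747.96
Monthly shortage recovery: $167.16 ÷ 12 = $13.93
New monthly escrow = $747.96 + $13.93 = $761.89

$761.89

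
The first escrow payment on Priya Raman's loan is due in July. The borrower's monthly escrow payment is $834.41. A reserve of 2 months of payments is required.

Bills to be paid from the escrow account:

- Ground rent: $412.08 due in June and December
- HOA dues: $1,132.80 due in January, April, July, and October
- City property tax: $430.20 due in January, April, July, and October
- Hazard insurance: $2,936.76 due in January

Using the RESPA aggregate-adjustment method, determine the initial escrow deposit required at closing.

$3,865.79

Cushion = 2 × $834.41 = $1,668.82
Trial balance (start $0, +$834.41 each month, − disbursements):
  Jul: +$834.41 − $1,563.00 → -$728.59
  Aug: +$834.41 → $105.82
  Sep: +$834.41 → $940.23
  Oct: +$834.41 − $1,563.00 → $211.64
  Nov: +$834.41 → $1,046.05
  Dec: +$834.41 − $412.08 → $1,468.38
  Jan: +$834.41 − $4,499.76 → -$2,196.97
  Feb: +$834.41 → -$1,362.56
  Mar: +$834.41 → -$528.15
  Apr: +$834.41 − $1,563.00 → -$1,256.74
  May: +$834.41 → -$422.33
  Jun: +$834.41 − $412.08 → $0.00
Lowest trial balance = -$2,196.97 (Jan)
Initial deposit = cushion − low point = $1,668.82 − (-$2,196.97) = $3,865.79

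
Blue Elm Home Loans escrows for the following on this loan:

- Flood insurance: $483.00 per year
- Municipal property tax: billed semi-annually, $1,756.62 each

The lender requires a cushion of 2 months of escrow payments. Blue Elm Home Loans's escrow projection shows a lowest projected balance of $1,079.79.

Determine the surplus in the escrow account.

Flood insurance = $483.00
Municipal property tax = $1,756.62 × 2 = $3,513.24
Yearly total = $3,996.24
Monthly escrow = $3,996.24 ÷ 12 = $333.02
Cushion = 2 × $333.02 = $666.04
Excess over cushion: $1,079.79 − $666.04 = $413.75

$413.75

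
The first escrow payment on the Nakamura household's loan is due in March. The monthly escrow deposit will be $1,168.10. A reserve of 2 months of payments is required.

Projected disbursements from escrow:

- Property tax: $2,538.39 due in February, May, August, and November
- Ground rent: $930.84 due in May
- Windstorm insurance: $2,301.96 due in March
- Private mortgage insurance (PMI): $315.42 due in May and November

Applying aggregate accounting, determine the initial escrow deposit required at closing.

Cushion = 2 × $1,168.10 = $2,336.20
Trial balance (start $0, +$1,168.10 each month, − disbursements):
  Mar: +$1,168.10 − $2,301.96 → -$1,133.86
  Apr: +$1,168.10 → $34.24
  May: +$1,168.10 − $3,784.65 → -$2,582.31
  Jun: +$1,168.10 → -$1,414.21
  Jul: +$1,168.10 → -$246.11
  Aug: +$1,168.10 − $2,538.39 → -$1,616.40
  Sep: +$1,168.10 → -$448.30
  Oct: +$1,168.10 → $719.80
  Nov: +$1,168.10 − $2,853.81 → -$965.91
  Dec: +$1,168.10 → $202.19
  Jan: +$1,168.10 → $1,370.29
  Feb: +$1,168.10 − $2,538.39 → $0.00
Lowest trial balance = -$2,582.31 (May)
Initial deposit = cushion − low point = $2,336.20 − (-$2,582.31) = $4,918.51

$4,918.51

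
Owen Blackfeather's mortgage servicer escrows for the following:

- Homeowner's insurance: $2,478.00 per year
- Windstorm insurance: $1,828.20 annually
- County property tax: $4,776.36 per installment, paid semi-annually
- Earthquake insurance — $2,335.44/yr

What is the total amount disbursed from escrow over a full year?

$16,194.36

Homeowner's insurance — $2,478.00 per year
Windstorm insurance — $1,828.20 per year
County property tax — $4,776.36 × 2 = $9,552.72 per year
Earthquake insurance — $2,335.44 per year
Annual escrow total = $2,478.00 + $1,828.20 + $9,552.72 + $2,335.44 = $16,194.36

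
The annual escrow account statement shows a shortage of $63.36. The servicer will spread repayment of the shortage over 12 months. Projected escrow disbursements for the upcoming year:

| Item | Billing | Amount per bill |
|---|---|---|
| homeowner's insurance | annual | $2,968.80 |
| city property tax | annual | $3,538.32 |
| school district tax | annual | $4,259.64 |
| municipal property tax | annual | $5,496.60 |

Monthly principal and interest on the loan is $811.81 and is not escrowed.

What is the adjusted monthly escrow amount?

$1,360.56

Homeowner's insurance — $2,968.80 per year
City property tax — $3,538.32 per year
School district tax — $4,259.64 per year
Municipal property tax — $5,496.60 per year
Yearly total = $2,968.80 + $3,538.32 + $4,259.64 + $5,496.60 = $16,263.36
Monthly escrow = $16,263.36 / 12 = $1,355.28
Shortage per month = $63.36 / 12 = $5.28
New monthly escrow = $1,355.28 + $5.28 = $1,360.56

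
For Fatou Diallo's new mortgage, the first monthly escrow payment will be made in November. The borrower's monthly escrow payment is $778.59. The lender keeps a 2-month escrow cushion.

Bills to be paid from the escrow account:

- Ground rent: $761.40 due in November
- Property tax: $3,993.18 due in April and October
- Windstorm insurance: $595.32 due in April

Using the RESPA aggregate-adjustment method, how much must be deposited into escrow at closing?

$2,235.54

Cushion = 2 × $778.59 = $1,557.18
Trial balance (start $0, +$778.59 each month, − disbursements):
  Nov: +$778.59 − $761.40 → $17.19
  Dec: +$778.59 → $795.78
  Jan: +$778.59 → $1,574.37
  Feb: +$778.59 → $2,352.96
  Mar: +$778.59 → $3,131.55
  Apr: +$778.59 − $4,588.50 → -$678.36
  May: +$778.59 → $100.23
  Jun: +$778.59 → $878.82
  Jul: +$778.59 → $1,657.41
  Aug: +$778.59 → $2,436.00
  Sep: +$778.59 → $3,214.59
  Oct: +$778.59 − $3,993.18 → $0.00
Lowest trial balance = -$678.36 (Apr)
Initial deposit = cushion − low point = $1,557.18 − (-$678.36) = $2,235.54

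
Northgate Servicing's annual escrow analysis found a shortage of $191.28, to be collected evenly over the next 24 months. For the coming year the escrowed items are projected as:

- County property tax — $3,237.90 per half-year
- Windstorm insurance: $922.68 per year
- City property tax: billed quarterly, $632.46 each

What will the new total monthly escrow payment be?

$835.33

County property tax: $3,237.90 × 2 = $6,475.80 annually
Windstorm insurance: $922.68 annually
City property tax: $632.46 × 4 = $2,529.84 annually
Total annual escrow = $9,928.32
Monthly escrow = $9,928.32 ÷ 12 = $827.36
Monthly shortage recovery: $191.28 / 24 = $7.97
Adjusted monthly = $827.36 + $7.97 = $835.33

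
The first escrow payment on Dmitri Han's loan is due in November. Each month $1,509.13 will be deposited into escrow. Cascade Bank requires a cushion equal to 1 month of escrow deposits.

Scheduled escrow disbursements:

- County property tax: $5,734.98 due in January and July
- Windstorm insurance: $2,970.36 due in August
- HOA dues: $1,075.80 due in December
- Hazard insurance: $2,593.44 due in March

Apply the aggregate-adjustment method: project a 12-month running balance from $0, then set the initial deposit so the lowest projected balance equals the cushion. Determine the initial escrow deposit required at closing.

$4,527.39

Cushion = 1 × $1,509.13 = $1,509.13
Trial balance (start $0, +$1,509.13 each month, − disbursements):
  Nov: +$1,509.13 → $1,509.13
  Dec: +$1,509.13 − $1,075.80 → $1,942.46
  Jan: +$1,509.13 − $5,734.98 → -$2,283.39
  Feb: +$1,509.13 → -$774.26
  Mar: +$1,509.13 − $2,593.44 → -$1,858.57
  Apr: +$1,509.13 → -$349.44
  May: +$1,509.13 → $1,159.69
  Jun: +$1,509.13 → $2,668.82
  Jul: +$1,509.13 − $5,734.98 → -$1,557.03
  Aug: +$1,509.13 − $2,970.36 → -$3,018.26
  Sep: +$1,509.13 → -$1,509.13
  Oct: +$1,509.13 → $0.00
Lowest trial balance = -$3,018.26 (Aug)
Initial deposit = cushion − low point = $1,509.13 − (-$3,018.26) = $4,527.39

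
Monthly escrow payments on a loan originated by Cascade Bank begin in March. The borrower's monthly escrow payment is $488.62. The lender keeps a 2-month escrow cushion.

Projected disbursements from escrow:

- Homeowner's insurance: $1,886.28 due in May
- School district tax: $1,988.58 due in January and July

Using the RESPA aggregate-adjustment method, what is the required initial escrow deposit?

Cushion = 2 × $488.62 = $977.24
Trial balance (start $0, +$488.62 each month, − disbursements):
  Mar: +$488.62 → $488.62
  Apr: +$488.62 → $977.24
  May: +$488.62 − $1,886.28 → -$420.42
  Jun: +$488.62 → $68.20
  Jul: +$488.62 − $1,988.58 → -$1,431.76
  Aug: +$488.62 → -$943.14
  Sep: +$488.62 → -$454.52
  Oct: +$488.62 → $34.10
  Nov: +$488.62 → $522.72
  Dec: +$488.62 → $1,011.34
  Jan: +$488.62 − $1,988.58 → -$488.62
  Feb: +$488.62 → $0.00
Lowest trial balance = -$1,431.76 (Jul)
Initial deposit = cushion − low point = $977.24 − (-$1,431.76) = $2,409.00

$2,409.00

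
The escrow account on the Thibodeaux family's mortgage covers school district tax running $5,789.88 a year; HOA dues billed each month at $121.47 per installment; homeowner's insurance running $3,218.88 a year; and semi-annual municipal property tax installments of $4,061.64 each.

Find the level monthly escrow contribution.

School district tax — $5,789.88
HOA dues — $121.47 × 12 = $1,457.64
Homeowner's insurance — $3,218.88
Municipal property tax — $4,061.64 × 2 = $8,123.28
Combined annual = $5,789.88 + $1,457.64 + $3,218.88 + $8,123.28 = $18,589.68
Per month = $18,589.68 ÷ 12 = $1,549.14

$1,549.14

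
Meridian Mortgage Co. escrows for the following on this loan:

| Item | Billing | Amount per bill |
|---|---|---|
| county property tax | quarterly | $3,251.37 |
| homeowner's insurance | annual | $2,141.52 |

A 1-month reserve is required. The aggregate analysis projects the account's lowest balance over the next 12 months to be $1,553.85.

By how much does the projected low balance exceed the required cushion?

County property tax: $3,251.37 × 4 = $13,005.48/yr
Homeowner's insurance: $2,141.52/yr
Annual escrow total = $13,005.48 + $2,141.52 = $15,147.00
Per month = $15,147.00 / 12 = $1,262.25
Required reserve = 1 × $1,262.25 = $1,262.25
Excess over cushion: $1,553.85 − $1,262.25 = $291.60

$291.60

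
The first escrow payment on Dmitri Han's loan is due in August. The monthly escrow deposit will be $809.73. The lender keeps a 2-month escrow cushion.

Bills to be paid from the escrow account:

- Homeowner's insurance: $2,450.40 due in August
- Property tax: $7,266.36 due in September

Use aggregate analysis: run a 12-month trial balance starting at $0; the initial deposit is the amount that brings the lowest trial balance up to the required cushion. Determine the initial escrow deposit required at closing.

Cushion = 2 × $809.73 = $1,619.46
Trial balance (start $0, +$809.73 each month, − disbursements):
  Aug: +$809.73 − $2,450.40 → -$1,640.67
  Sep: +$809.73 − $7,266.36 → -$8,097.30
  Oct: +$809.73 → -$7,287.57
  Nov: +$809.73 → -$6,477.84
  Dec: +$809.73 → -$5,668.11
  Jan: +$809.73 → -$4,858.38
  Feb: +$809.73 → -$4,048.65
  Mar: +$809.73 → -$3,238.92
  Apr: +$809.73 → -$2,429.19
  May: +$809.73 → -$1,619.46
  Jun: +$809.73 → -$809.73
  Jul: +$809.73 → $0.00
Lowest trial balance = -$8,097.30 (Sep)
Initial deposit = cushion − low point = $1,619.46 − (-$8,097.30) = $9,716.76

$9,716.76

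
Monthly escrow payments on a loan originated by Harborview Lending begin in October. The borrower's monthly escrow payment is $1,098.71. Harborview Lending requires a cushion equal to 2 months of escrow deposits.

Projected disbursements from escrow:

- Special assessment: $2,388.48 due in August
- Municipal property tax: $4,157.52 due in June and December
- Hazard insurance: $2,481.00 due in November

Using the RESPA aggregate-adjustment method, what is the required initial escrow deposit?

Cushion = 2 × $1,098.71 = $2,197.42
Trial balance (start $0, +$1,098.71 each month, − disbursements):
  Oct: +$1,098.71 → $1,098.71
  Nov: +$1,098.71 − $2,481.00 → -$283.58
  Dec: +$1,098.71 − $4,157.52 → -$3,342.39
  Jan: +$1,098.71 → -$2,243.68
  Feb: +$1,098.71 → -$1,144.97
  Mar: +$1,098.71 → -$46.26
  Apr: +$1,098.71 → $1,052.45
  May: +$1,098.71 → $2,151.16
  Jun: +$1,098.71 − $4,157.52 → -$907.65
  Jul: +$1,098.71 → $191.06
  Aug: +$1,098.71 − $2,388.48 → -$1,098.71
  Sep: +$1,098.71 → $0.00
Lowest trial balance = -$3,342.39 (Dec)
Initial deposit = cushion − low point = $2,197.42 − (-$3,342.39) = $5,539.81

$5,539.81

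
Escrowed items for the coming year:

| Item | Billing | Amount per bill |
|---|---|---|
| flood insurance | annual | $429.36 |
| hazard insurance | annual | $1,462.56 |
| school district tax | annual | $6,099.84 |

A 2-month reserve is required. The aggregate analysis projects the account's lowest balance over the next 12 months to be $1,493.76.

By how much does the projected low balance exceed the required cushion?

$161.80

Flood insurance = $429.36 annually
Hazard insurance = $1,462.56 annually
School district tax = $6,099.84 annually
Annual escrow total = $429.36 + $1,462.56 + $6,099.84 = $7,991.76
Monthly = $7,991.76 ÷ 12 = $665.98
Cushion = 2 × $665.98 = $1,331.96
Surplus = $1,493.76 − $1,331.96 = $161.80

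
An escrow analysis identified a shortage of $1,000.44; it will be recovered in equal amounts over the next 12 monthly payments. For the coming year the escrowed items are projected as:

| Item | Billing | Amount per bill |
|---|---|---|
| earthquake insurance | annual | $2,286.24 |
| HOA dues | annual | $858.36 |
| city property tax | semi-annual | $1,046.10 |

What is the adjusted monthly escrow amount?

$519.77

Earthquake insurance = $2,286.24
HOA dues = $858.36
City property tax = $1,046.10 × 2 = $2,092.20
Total per year = $2,286.24 + $858.36 + $2,092.20 = $5,236.80
Per month = $5,236.80 ÷ 12 = $436.40
Monthly shortage recovery: $1,000.44 ÷ 12 = $83.37
Adjusted monthly = $436.40 + $83.37 = $519.77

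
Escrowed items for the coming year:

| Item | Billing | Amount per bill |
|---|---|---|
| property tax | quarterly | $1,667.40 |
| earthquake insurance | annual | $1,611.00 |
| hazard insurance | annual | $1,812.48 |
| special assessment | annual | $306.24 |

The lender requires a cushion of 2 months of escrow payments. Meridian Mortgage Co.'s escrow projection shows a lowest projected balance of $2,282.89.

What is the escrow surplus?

Property tax: $1,667.40 × 4 = $6,669.60 per year
Earthquake insurance: $1,611.00 per year
Hazard insurance: $1,812.48 per year
Special assessment: $306.24 per year
Total annual escrow = $6,669.60 + $1,611.00 + $1,812.48 + $306.24 = $10,399.32
Monthly escrow = $10,399.32 / 12 = $866.61
Required reserve = 2 × $866.61 = $1,733.22
Surplus = $2,282.89 − $1,733.22 = $549.67

$549.67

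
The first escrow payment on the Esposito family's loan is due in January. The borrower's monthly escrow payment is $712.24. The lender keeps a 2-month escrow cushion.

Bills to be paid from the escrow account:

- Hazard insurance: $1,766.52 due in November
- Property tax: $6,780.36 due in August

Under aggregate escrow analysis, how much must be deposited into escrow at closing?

$2,506.92

Cushion = 2 × $712.24 = $1,424.48
Trial balance (start $0, +$712.24 each month, − disbursements):
  Jan: +$712.24 → $712.24
  Feb: +$712.24 → $1,424.48
  Mar: +$712.24 → $2,136.72
  Apr: +$712.24 → $2,848.96
  May: +$712.24 → $3,561.20
  Jun: +$712.24 → $4,273.44
  Jul: +$712.24 → $4,985.68
  Aug: +$712.24 − $6,780.36 → -$1,082.44
  Sep: +$712.24 → -$370.20
  Oct: +$712.24 → $342.04
  Nov: +$712.24 − $1,766.52 → -$712.24
  Dec: +$712.24 → $0.00
Lowest trial balance = -$1,082.44 (Aug)
Initial deposit = cushion − low point = $1,424.48 − (-$1,082.44) = $2,506.92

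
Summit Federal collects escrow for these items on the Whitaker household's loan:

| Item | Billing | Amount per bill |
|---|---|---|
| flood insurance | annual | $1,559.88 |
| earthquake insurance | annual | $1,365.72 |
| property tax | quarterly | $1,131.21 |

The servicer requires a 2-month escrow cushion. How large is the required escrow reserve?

Flood insurance — $1,559.88
Earthquake insurance — $1,365.72
Property tax — $1,131.21 × 4 = $4,524.84
Yearly total = $1,559.88 + $1,365.72 + $4,524.84 = $7,450.44
Monthly escrow = $7,450.44 / 12 = $620.87
Cushion = 2 × $620.87 = $1,241.74

$1,241.74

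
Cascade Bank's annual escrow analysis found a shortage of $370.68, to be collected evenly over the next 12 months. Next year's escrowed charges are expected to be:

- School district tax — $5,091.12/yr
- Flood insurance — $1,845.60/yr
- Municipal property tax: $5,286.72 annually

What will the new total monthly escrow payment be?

$1,049.51

School district tax = $5,091.12 annually
Flood insurance = $1,845.60 annually
Municipal property tax = $5,286.72 annually
Total per year = $5,091.12 + $1,845.60 + $5,286.72 = $12,223.44
Base monthly escrow = $12,223.44 / 12 = $1,018.62
Shortage per month = $370.68 ÷ 12 = $30.89
Adjusted monthly = $1,018.62 + $30.89 = $1,049.51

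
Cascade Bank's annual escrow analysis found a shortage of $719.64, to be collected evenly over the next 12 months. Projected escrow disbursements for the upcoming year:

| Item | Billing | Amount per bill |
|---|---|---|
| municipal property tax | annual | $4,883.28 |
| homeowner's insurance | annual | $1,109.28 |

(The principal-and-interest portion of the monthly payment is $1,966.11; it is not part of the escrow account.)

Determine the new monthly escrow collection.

$559.35

Municipal property tax — $4,883.28 annually
Homeowner's insurance — $1,109.28 annually
Combined annual = $4,883.28 + $1,109.28 = $5,992.56
Monthly = $5,992.56 / 12 = $499.38
Shortage spread = $719.64 / 12 = $59.97/mo
New monthly escrow = $499.38 + $59.97 = $559.35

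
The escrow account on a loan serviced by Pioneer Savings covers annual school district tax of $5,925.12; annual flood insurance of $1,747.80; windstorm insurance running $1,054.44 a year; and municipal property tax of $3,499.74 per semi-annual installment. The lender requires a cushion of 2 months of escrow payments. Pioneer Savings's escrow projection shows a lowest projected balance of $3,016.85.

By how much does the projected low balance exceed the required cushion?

School district tax: $5,925.12 annually
Flood insurance: $1,747.80 annually
Windstorm insurance: $1,054.44 annually
Municipal property tax: $3,499.74 × 2 = $6,999.48 annually
Total per year = $5,925.12 + $1,747.80 + $1,054.44 + $6,999.48 = $15,726.84
Monthly escrow = $15,726.84 / 12 = $1,310.57
Required cushion = 2 × $1,310.57 = $2,621.14
Surplus = $3,016.85 − $2,621.14 = $395.71

$395.71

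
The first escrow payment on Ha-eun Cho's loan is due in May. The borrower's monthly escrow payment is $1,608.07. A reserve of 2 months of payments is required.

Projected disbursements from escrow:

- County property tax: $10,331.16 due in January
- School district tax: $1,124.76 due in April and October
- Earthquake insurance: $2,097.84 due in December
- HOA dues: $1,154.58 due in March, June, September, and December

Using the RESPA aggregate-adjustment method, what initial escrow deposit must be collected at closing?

$5,761.01

Cushion = 2 × $1,608.07 = $3,216.14
Trial balance (start $0, +$1,608.07 each month, − disbursements):
  May: +$1,608.07 → $1,608.07
  Jun: +$1,608.07 − $1,154.58 → $2,061.56
  Jul: +$1,608.07 → $3,669.63
  Aug: +$1,608.07 → $5,277.70
  Sep: +$1,608.07 − $1,154.58 → $5,731.19
  Oct: +$1,608.07 − $1,124.76 → $6,214.50
  Nov: +$1,608.07 → $7,822.57
  Dec: +$1,608.07 − $3,252.42 → $6,178.22
  Jan: +$1,608.07 − $10,331.16 → -$2,544.87
  Feb: +$1,608.07 → -$936.80
  Mar: +$1,608.07 − $1,154.58 → -$483.31
  Apr: +$1,608.07 − $1,124.76 → $0.00
Lowest trial balance = -$2,544.87 (Jan)
Initial deposit = cushion − low point = $3,216.14 − (-$2,544.87) = $5,761.01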